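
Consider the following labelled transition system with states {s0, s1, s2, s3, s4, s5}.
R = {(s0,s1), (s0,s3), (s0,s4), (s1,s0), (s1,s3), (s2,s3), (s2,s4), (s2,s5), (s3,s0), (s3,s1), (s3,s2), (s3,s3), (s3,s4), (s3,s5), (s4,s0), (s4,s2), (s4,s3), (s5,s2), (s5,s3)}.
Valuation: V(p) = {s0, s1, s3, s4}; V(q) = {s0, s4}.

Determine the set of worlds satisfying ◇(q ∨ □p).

s0, s1, s2, s3, s4

Recall that □ψ holds at a world iff ψ holds at every accessible world, and ◇ψ holds iff ψ holds at some accessible world.
Let φ = ◇(q ∨ □p). Evaluate φ at each world:
  s0 (successors {s1, s3, s4}): φ is true.
  s1 (successors {s0, s3}): φ is true.
  s2 (successors {s3, s4, s5}): φ is true.
  s3 (successors {s0, s1, s2, s3, s4, s5}): φ is true.
  s4 (successors {s0, s2, s3}): φ is true.
  s5 (successors {s2, s3}): φ is false.
For instance, at s5:
  At s5: ◇(q ∨ □p) requires q ∨ □p at some successor in {s2, s3}.
    At s2: q ∨ □p is false.
    At s3: q ∨ □p is false.
  So ◇(q ∨ □p) is false at s5.
Satisfying worlds: {s0, s1, s2, s3, s4}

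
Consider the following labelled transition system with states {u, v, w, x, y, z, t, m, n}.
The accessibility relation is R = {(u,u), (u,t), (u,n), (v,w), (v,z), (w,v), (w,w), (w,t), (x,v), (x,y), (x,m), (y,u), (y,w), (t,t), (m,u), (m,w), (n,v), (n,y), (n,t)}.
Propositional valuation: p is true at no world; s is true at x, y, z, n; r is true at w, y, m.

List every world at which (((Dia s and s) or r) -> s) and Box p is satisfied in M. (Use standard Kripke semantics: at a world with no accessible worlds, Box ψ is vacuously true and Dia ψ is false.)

Let φ = (((Dia s and s) or r) -> s) and Box p. Evaluate φ at each world:
  u (successors {u, t, n}): φ is false.
  v (successors {w, z}): φ is false.
  w (successors {v, w, t}): φ is false.
  x (successors {v, y, m}): φ is false.
  y (successors {u, w}): φ is false.
  z (successors ∅): φ is true.
  t (successors {t}): φ is false.
  m (successors {u, w}): φ is false.
  n (successors {v, y, t}): φ is false.
For instance, at n:
  At n: ((Dia s and s) or r) -> s is true, Box p is false, so (((Dia s and s) or r) -> s) and Box p is false.
    At n: (Dia s and s) or r is true, s is true, so ((Dia s and s) or r) -> s is true.
      At n: Dia s and s is true, r is false, so (Dia s and s) or r is true.
    At n: Box p requires p at every successor {v, y, t}.
      p fails at v, so Box p is false at n.
Satisfying worlds: {z}

z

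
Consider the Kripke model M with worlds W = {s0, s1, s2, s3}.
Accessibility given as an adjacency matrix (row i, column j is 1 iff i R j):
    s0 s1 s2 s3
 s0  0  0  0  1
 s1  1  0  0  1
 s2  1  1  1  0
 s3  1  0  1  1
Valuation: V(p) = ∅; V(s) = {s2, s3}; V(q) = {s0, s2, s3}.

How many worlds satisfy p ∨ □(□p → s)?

4

Let φ = p ∨ □(□p → s). Evaluate φ at each world:
  s0 (successors {s3}): φ is true.
  s1 (successors {s0, s3}): φ is true.
  s2 (successors {s0, s1, s2}): φ is true.
  s3 (successors {s0, s2, s3}): φ is true.
For instance, at s3:
  At s3: p is false, □(□p → s) is true, so p ∨ □(□p → s) is true.
    At s3: □(□p → s) requires □p → s at every successor {s0, s2, s3}.
      At s0: □p → s is true.
      At s2: □p → s is true.
      At s3: □p → s is true.
    So □(□p → s) is true at s3.
Satisfying worlds: {s0, s1, s2, s3}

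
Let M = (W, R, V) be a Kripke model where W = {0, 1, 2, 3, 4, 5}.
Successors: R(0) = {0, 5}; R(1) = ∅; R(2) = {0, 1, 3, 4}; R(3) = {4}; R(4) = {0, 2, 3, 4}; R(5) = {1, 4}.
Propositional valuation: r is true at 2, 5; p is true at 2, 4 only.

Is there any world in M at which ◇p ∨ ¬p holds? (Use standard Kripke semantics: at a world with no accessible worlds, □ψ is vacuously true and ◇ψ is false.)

Yes

Let φ = ◇p ∨ ¬p. Evaluate φ at each world:
  0 (successors {0, 5}): φ is true.
  1 (successors ∅): φ is true.
  2 (successors {0, 1, 3, 4}): φ is true.
  3 (successors {4}): φ is true.
  4 (successors {0, 2, 3, 4}): φ is true.
  5 (successors {1, 4}): φ is true.
Detail at 0 (witness):
  At 0: ◇p is false, ¬p is true, so ◇p ∨ ¬p is true.
    At 0: ◇p requires p at some successor in {0, 5}.
      At 0: p is false.
      At 5: p is false.
    So ◇p is false at 0.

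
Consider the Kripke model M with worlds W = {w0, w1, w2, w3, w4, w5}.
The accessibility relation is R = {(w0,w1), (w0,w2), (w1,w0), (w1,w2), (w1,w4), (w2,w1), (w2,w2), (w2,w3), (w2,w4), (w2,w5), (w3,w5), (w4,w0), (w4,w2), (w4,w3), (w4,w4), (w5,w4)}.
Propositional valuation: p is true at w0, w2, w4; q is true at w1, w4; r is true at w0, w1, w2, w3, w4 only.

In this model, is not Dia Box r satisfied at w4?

Recall that Box ψ holds at a world iff ψ holds at every accessible world, and Dia ψ holds iff ψ holds at some accessible world.
At w4: Dia Box r is true, so not Dia Box r is false.
  At w4: Dia Box r requires Box r at some successor in {w0, w2, w3, w4}.
    Box r holds at w0, so Dia Box r is true at w4.
      At w0: Box r requires r at every successor {w1, w2}.
        At w1: r is true.
        At w2: r is true.
      So Box r is true at w0.

No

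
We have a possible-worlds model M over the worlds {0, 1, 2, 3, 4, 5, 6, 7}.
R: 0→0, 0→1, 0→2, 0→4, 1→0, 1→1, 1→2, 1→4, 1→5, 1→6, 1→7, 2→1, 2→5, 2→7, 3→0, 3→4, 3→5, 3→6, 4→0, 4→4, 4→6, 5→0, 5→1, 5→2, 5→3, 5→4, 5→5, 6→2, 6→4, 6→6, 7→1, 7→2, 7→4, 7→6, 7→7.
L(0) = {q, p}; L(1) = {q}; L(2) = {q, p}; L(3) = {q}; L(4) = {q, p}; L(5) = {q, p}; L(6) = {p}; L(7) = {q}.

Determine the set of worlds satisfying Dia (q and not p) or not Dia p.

Let φ = Dia (q and not p) or not Dia p. Evaluate φ at each world:
  0 (successors {0, 1, 2, 4}): φ is true.
  1 (successors {0, 1, 2, 4, 5, 6, 7}): φ is true.
  2 (successors {1, 5, 7}): φ is true.
  3 (successors {0, 4, 5, 6}): φ is false.
  4 (successors {0, 4, 6}): φ is false.
  5 (successors {0, 1, 2, 3, 4, 5}): φ is true.
  6 (successors {2, 4, 6}): φ is false.
  7 (successors {1, 2, 4, 6, 7}): φ is true.
For instance, at 6:
  At 6: Dia (q and not p) is false, not Dia p is false, so Dia (q and not p) or not Dia p is false.
    At 6: Dia (q and not p) requires q and not p at some successor in {2, 4, 6}.
      At 2: q and not p is false.
      At 4: q and not p is false.
      At 6: q and not p is false.
    So Dia (q and not p) is false at 6.
    At 6: Dia p is true, so not Dia p is false.
      At 6: Dia p requires p at some successor in {2, 4, 6}.
        p holds at 2, so Dia p is true at 6.
Satisfying worlds: {0, 1, 2, 5, 7}

0, 1, 2, 5, 7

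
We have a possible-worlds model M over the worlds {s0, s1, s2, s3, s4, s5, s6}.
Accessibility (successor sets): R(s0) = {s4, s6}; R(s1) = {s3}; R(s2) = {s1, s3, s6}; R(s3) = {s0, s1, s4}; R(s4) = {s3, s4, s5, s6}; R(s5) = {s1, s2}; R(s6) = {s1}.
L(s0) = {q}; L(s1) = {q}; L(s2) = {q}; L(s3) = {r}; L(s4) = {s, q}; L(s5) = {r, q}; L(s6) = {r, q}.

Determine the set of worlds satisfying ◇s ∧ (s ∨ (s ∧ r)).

s4

Let φ = ◇s ∧ (s ∨ (s ∧ r)). Evaluate φ at each world:
  s0 (successors {s4, s6}): φ is false.
  s1 (successors {s3}): φ is false.
  s2 (successors {s1, s3, s6}): φ is false.
  s3 (successors {s0, s1, s4}): φ is false.
  s4 (successors {s3, s4, s5, s6}): φ is true.
  s5 (successors {s1, s2}): φ is false.
  s6 (successors {s1}): φ is false.
For instance, at s2:
  At s2: ◇s is false, s ∨ (s ∧ r) is false, so ◇s ∧ (s ∨ (s ∧ r)) is false.
    At s2: ◇s requires s at some successor in {s1, s3, s6}.
      At s1: s is false.
      At s3: s is false.
      At s6: s is false.
    So ◇s is false at s2.
Satisfying worlds: {s4}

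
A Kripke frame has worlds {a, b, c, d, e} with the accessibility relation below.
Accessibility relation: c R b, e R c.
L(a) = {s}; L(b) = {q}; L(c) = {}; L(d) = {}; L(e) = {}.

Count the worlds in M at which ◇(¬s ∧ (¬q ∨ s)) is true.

1

Let φ = ◇(¬s ∧ (¬q ∨ s)). Evaluate φ at each world:
  a (successors ∅): φ is false.
  b (successors ∅): φ is false.
  c (successors {b}): φ is false.
  d (successors ∅): φ is false.
  e (successors {c}): φ is true.
For instance, at e:
  At e: ◇(¬s ∧ (¬q ∨ s)) requires ¬s ∧ (¬q ∨ s) at some successor in {c}.
    ¬s ∧ (¬q ∨ s) holds at c, so ◇(¬s ∧ (¬q ∨ s)) is true at e.
Satisfying worlds: {e}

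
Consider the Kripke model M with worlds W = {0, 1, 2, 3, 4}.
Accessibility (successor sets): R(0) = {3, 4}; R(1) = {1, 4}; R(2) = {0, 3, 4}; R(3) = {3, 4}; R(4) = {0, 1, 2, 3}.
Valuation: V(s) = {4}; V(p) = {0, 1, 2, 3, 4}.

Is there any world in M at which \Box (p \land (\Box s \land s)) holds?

No

Recall that \Box ψ holds at a world iff ψ holds at every accessible world, and \Diamond ψ holds iff ψ holds at some accessible world.
Let φ = \Box (p \land (\Box s \land s)). Evaluate φ at each world:
  0 (successors {3, 4}): φ is false.
  1 (successors {1, 4}): φ is false.
  2 (successors {0, 3, 4}): φ is false.
  3 (successors {3, 4}): φ is false.
  4 (successors {0, 1, 2, 3}): φ is false.
For instance, at 1:
  At 1: \Box (p \land (\Box s \land s)) requires p \land (\Box s \land s) at every successor {1, 4}.
    p \land (\Box s \land s) fails at 1, so \Box (p \land (\Box s \land s)) is false at 1.
      At 1: p is true, \Box s \land s is false, so p \land (\Box s \land s) is false.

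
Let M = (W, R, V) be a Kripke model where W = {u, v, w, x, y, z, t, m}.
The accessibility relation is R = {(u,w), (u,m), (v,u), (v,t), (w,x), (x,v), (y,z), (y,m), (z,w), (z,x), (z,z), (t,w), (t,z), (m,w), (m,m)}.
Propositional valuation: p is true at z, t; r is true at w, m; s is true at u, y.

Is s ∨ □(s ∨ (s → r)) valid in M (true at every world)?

Yes

Recall that □ψ holds at a world iff ψ holds at every accessible world, and ◇ψ holds iff ψ holds at some accessible world.
Let φ = s ∨ □(s ∨ (s → r)). Evaluate φ at each world:
  u (successors {w, m}): φ is true.
  v (successors {u, t}): φ is true.
  w (successors {x}): φ is true.
  x (successors {v}): φ is true.
  y (successors {z, m}): φ is true.
  z (successors {w, x, z}): φ is true.
  t (successors {w, z}): φ is true.
  m (successors {w, m}): φ is true.
For instance, at z:
  At z: s is false, □(s ∨ (s → r)) is true, so s ∨ □(s ∨ (s → r)) is true.
    At z: □(s ∨ (s → r)) requires s ∨ (s → r) at every successor {w, x, z}.
      At w: s ∨ (s → r) is true.
      At x: s ∨ (s → r) is true.
      At z: s ∨ (s → r) is true.
    So □(s ∨ (s → r)) is true at z.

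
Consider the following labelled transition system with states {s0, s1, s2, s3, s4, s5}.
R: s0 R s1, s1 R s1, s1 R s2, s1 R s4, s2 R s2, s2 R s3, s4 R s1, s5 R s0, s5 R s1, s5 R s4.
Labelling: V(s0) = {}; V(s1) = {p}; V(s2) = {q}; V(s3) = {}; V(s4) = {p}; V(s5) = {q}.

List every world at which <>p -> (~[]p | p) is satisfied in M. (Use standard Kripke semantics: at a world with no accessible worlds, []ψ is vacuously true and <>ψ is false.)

s1, s2, s3, s4, s5

Let φ = <>p -> (~[]p | p). Evaluate φ at each world:
  s0 (successors {s1}): φ is false.
  s1 (successors {s1, s2, s4}): φ is true.
  s2 (successors {s2, s3}): φ is true.
  s3 (successors ∅): φ is true.
  s4 (successors {s1}): φ is true.
  s5 (successors {s0, s1, s4}): φ is true.
For instance, at s2:
  At s2: <>p is false, ~[]p | p is true, so <>p -> (~[]p | p) is true.
    At s2: <>p requires p at some successor in {s2, s3}.
      At s2: p is false.
      At s3: p is false.
    So <>p is false at s2.
    At s2: ~[]p is true, p is false, so ~[]p | p is true.
      At s2: []p is false, so ~[]p is true.
Satisfying worlds: {s1, s2, s3, s4, s5}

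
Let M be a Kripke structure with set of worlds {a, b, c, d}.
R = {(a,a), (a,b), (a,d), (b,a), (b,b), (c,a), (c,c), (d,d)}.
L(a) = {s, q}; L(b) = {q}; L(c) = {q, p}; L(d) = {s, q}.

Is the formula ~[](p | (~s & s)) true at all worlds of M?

Yes

Let φ = ~[](p | (~s & s)). Evaluate φ at each world:
  a (successors {a, b, d}): φ is true.
  b (successors {a, b}): φ is true.
  c (successors {a, c}): φ is true.
  d (successors {d}): φ is true.
For instance, at d:
  At d: [](p | (~s & s)) is false, so ~[](p | (~s & s)) is true.
    At d: [](p | (~s & s)) requires p | (~s & s) at every successor {d}.
      p | (~s & s) fails at d, so [](p | (~s & s)) is false at d.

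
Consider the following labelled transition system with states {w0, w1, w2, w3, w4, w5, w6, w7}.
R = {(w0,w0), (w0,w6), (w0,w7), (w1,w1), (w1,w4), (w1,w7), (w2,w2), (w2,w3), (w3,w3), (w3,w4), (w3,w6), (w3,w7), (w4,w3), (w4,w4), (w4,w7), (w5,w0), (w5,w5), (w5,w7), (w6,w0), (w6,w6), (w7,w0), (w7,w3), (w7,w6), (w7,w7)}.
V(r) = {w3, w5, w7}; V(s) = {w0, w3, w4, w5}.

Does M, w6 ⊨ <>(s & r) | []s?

Recall that []ψ holds at a world iff ψ holds at every accessible world, and <>ψ holds iff ψ holds at some accessible world.
At w6: <>(s & r) is false, []s is false, so <>(s & r) | []s is false.
  At w6: <>(s & r) requires s & r at some successor in {w0, w6}.
    At w0: s & r is false.
    At w6: s & r is false.
  So <>(s & r) is false at w6.
  At w6: []s requires s at every successor {w0, w6}.
    s fails at w6, so []s is false at w6.

No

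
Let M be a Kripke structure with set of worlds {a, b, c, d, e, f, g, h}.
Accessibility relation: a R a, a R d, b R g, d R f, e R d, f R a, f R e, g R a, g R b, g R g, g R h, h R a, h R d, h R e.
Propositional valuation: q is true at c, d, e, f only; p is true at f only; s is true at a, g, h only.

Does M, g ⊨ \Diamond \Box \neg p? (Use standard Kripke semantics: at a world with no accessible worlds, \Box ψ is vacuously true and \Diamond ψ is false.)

Yes

At g: \Diamond \Box \neg p requires \Box \neg p at some successor in {a, b, g, h}.
  \Box \neg p holds at a, so \Diamond \Box \neg p is true at g.
    At a: \Box \neg p requires \neg p at every successor {a, d}.
      At a: \neg p is true.
      At d: \neg p is true.
    So \Box \neg p is true at a.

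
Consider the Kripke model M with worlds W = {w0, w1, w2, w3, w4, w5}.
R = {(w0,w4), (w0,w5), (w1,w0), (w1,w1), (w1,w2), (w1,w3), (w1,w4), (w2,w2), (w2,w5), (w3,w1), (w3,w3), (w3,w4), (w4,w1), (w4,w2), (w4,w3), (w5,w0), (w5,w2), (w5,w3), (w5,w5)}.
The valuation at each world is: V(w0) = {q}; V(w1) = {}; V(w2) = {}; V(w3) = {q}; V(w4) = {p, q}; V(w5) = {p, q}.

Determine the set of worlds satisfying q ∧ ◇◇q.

w0, w3, w4, w5

Let φ = q ∧ ◇◇q. Evaluate φ at each world:
  w0 (successors {w4, w5}): φ is true.
  w1 (successors {w0, w1, w2, w3, w4}): φ is false.
  w2 (successors {w2, w5}): φ is false.
  w3 (successors {w1, w3, w4}): φ is true.
  w4 (successors {w1, w2, w3}): φ is true.
  w5 (successors {w0, w2, w3, w5}): φ is true.
For instance, at w3:
  At w3: q is true, ◇◇q is true, so q ∧ ◇◇q is true.
    At w3: ◇◇q requires ◇q at some successor in {w1, w3, w4}.
      ◇q holds at w1, so ◇◇q is true at w3.
Satisfying worlds: {w0, w3, w4, w5}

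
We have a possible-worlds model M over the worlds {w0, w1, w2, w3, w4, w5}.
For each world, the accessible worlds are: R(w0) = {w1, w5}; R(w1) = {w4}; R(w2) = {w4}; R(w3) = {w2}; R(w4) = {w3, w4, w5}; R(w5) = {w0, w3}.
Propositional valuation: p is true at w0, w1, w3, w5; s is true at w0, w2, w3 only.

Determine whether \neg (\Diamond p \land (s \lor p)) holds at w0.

Recall that \Diamond ψ holds at a world iff ψ holds at some accessible world.
At w0: \Diamond p \land (s \lor p) is true, so \neg (\Diamond p \land (s \lor p)) is false.
  At w0: \Diamond p is true, s \lor p is true, so \Diamond p \land (s \lor p) is true.
    At w0: \Diamond p requires p at some successor in {w1, w5}.
      p holds at w1, so \Diamond p is true at w0.

No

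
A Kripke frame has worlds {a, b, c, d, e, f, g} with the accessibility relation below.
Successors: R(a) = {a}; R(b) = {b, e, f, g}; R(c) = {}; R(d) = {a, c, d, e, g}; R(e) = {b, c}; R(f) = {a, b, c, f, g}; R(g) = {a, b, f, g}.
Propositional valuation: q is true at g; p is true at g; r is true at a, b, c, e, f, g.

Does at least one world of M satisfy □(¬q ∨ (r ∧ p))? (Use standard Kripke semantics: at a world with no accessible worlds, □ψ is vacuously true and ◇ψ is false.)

Yes

Let φ = □(¬q ∨ (r ∧ p)). Evaluate φ at each world:
  a (successors {a}): φ is true.
  b (successors {b, e, f, g}): φ is true.
  c (successors ∅): φ is true.
  d (successors {a, c, d, e, g}): φ is true.
  e (successors {b, c}): φ is true.
  f (successors {a, b, c, f, g}): φ is true.
  g (successors {a, b, f, g}): φ is true.
Detail at a (witness):
  At a: □(¬q ∨ (r ∧ p)) requires ¬q ∨ (r ∧ p) at every successor {a}.
    At a: ¬q ∨ (r ∧ p) is true.
  So □(¬q ∨ (r ∧ p)) is true at a.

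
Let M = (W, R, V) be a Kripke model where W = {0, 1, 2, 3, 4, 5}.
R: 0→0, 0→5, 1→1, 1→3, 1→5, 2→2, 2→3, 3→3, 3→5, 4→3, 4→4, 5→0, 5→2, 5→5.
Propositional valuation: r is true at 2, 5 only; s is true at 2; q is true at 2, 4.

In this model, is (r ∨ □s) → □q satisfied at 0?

Yes

At 0: r ∨ □s is false, □q is false, so (r ∨ □s) → □q is true.
  At 0: r is false, □s is false, so r ∨ □s is false.
    At 0: □s requires s at every successor {0, 5}.
      s fails at 0, so □s is false at 0.
  At 0: □q requires q at every successor {0, 5}.
    q fails at 0, so □q is false at 0.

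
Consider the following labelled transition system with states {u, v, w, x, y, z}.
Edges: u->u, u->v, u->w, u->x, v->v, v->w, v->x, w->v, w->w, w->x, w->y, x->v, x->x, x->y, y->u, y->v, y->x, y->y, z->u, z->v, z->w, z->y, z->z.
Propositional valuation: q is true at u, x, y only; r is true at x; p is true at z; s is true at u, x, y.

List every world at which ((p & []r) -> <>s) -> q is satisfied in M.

u, x, y

Recall that []ψ holds at a world iff ψ holds at every accessible world, and <>ψ holds iff ψ holds at some accessible world.
Let φ = ((p & []r) -> <>s) -> q. Evaluate φ at each world:
  u (successors {u, v, w, x}): φ is true.
  v (successors {v, w, x}): φ is false.
  w (successors {v, w, x, y}): φ is false.
  x (successors {v, x, y}): φ is true.
  y (successors {u, v, x, y}): φ is true.
  z (successors {u, v, w, y, z}): φ is false.
For instance, at u:
  At u: (p & []r) -> <>s is true, q is true, so ((p & []r) -> <>s) -> q is true.
    At u: p & []r is false, <>s is true, so (p & []r) -> <>s is true.
      At u: p is false, []r is false, so p & []r is false.
      At u: <>s requires s at some successor in {u, v, w, x}.
        s holds at u, so <>s is true at u.
Satisfying worlds: {u, x, y}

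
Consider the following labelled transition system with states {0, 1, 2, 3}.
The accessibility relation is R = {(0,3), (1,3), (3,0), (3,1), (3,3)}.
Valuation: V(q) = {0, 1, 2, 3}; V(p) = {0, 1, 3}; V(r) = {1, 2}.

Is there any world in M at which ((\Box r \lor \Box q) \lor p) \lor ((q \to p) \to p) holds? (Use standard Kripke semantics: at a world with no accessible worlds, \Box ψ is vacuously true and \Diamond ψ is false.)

Recall that \Box ψ holds at a world iff ψ holds at every accessible world, and \Diamond ψ holds iff ψ holds at some accessible world.
Let φ = ((\Box r \lor \Box q) \lor p) \lor ((q \to p) \to p). Evaluate φ at each world:
  0 (successors {3}): φ is true.
  1 (successors {3}): φ is true.
  2 (successors ∅): φ is true.
  3 (successors {0, 1, 3}): φ is true.
Detail at 0 (witness):
  At 0: (\Box r \lor \Box q) \lor p is true, (q \to p) \to p is true, so ((\Box r \lor \Box q) \lor p) \lor ((q \to p) \to p) is true.
    At 0: \Box r \lor \Box q is true, p is true, so (\Box r \lor \Box q) \lor p is true.
      At 0: \Box r is false, \Box q is true, so \Box r \lor \Box q is true.

Yes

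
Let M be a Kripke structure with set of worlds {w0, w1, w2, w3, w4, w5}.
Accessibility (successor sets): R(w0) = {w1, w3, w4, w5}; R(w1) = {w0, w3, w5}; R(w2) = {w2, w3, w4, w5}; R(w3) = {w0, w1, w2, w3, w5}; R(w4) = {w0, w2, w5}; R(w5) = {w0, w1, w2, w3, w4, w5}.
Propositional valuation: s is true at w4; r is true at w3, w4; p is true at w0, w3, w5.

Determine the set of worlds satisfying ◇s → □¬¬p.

Recall that □ψ holds at a world iff ψ holds at every accessible world, and ◇ψ holds iff ψ holds at some accessible world.
Let φ = ◇s → □¬¬p. Evaluate φ at each world:
  w0 (successors {w1, w3, w4, w5}): φ is false.
  w1 (successors {w0, w3, w5}): φ is true.
  w2 (successors {w2, w3, w4, w5}): φ is false.
  w3 (successors {w0, w1, w2, w3, w5}): φ is true.
  w4 (successors {w0, w2, w5}): φ is true.
  w5 (successors {w0, w1, w2, w3, w4, w5}): φ is false.
For instance, at w5:
  At w5: ◇s is true, □¬¬p is false, so ◇s → □¬¬p is false.
    At w5: ◇s requires s at some successor in {w0, w1, w2, w3, w4, w5}.
      s holds at w4, so ◇s is true at w5.
    At w5: □¬¬p requires ¬¬p at every successor {w0, w1, w2, w3, w4, w5}.
      ¬¬p fails at w1, so □¬¬p is false at w5.
Satisfying worlds: {w1, w3, w4}

w1, w3, w4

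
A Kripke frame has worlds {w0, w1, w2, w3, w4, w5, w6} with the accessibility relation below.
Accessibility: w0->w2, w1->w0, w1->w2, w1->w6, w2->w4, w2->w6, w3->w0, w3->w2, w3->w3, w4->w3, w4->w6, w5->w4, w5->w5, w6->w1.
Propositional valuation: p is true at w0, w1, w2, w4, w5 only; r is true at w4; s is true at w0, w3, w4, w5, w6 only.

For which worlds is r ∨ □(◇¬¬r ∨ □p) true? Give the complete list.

w0, w1, w4

Let φ = r ∨ □(◇¬¬r ∨ □p). Evaluate φ at each world:
  w0 (successors {w2}): φ is true.
  w1 (successors {w0, w2, w6}): φ is true.
  w2 (successors {w4, w6}): φ is false.
  w3 (successors {w0, w2, w3}): φ is false.
  w4 (successors {w3, w6}): φ is true.
  w5 (successors {w4, w5}): φ is false.
  w6 (successors {w1}): φ is false.
For instance, at w1:
  At w1: r is false, □(◇¬¬r ∨ □p) is true, so r ∨ □(◇¬¬r ∨ □p) is true.
    At w1: □(◇¬¬r ∨ □p) requires ◇¬¬r ∨ □p at every successor {w0, w2, w6}.
      At w0: ◇¬¬r ∨ □p is true.
      At w2: ◇¬¬r ∨ □p is true.
      At w6: ◇¬¬r ∨ □p is true.
    So □(◇¬¬r ∨ □p) is true at w1.
Satisfying worlds: {w0, w1, w4}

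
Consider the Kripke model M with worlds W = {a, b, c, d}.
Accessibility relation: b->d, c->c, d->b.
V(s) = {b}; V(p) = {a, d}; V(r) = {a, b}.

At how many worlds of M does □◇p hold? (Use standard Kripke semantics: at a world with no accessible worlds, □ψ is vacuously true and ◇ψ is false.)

2

Let φ = □◇p. Evaluate φ at each world:
  a (successors ∅): φ is true.
  b (successors {d}): φ is false.
  c (successors {c}): φ is false.
  d (successors {b}): φ is true.
For instance, at b:
  At b: □◇p requires ◇p at every successor {d}.
    ◇p fails at d, so □◇p is false at b.
      At d: ◇p requires p at some successor in {b}.
        At b: p is false.
      So ◇p is false at d.
Satisfying worlds: {a, d}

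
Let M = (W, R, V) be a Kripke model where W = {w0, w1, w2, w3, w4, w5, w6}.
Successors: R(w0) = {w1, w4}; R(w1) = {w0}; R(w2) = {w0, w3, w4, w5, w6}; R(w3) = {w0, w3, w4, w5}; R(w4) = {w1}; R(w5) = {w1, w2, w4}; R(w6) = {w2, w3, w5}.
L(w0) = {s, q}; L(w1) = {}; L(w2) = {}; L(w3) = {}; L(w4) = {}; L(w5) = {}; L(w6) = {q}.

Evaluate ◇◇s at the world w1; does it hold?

At w1: ◇◇s requires ◇s at some successor in {w0}.
  At w0: ◇s is false.
So ◇◇s is false at w1.

No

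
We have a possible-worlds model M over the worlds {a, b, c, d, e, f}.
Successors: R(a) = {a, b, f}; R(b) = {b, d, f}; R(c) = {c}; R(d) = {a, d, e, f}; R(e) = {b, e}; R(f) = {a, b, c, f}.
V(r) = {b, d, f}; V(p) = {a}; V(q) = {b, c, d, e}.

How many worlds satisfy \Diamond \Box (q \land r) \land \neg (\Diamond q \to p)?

0

Let φ = \Diamond \Box (q \land r) \land \neg (\Diamond q \to p). Evaluate φ at each world:
  a (successors {a, b, f}): φ is false.
  b (successors {b, d, f}): φ is false.
  c (successors {c}): φ is false.
  d (successors {a, d, e, f}): φ is false.
  e (successors {b, e}): φ is false.
  f (successors {a, b, c, f}): φ is false.
For instance, at f:
  At f: \Diamond \Box (q \land r) is false, \neg (\Diamond q \to p) is true, so \Diamond \Box (q \land r) \land \neg (\Diamond q \to p) is false.
    At f: \Diamond \Box (q \land r) requires \Box (q \land r) at some successor in {a, b, c, f}.
      At a: \Box (q \land r) is false.
      At b: \Box (q \land r) is false.
      At c: \Box (q \land r) is false.
      At f: \Box (q \land r) is false.
    So \Diamond \Box (q \land r) is false at f.
    At f: \Diamond q \to p is false, so \neg (\Diamond q \to p) is true.
      At f: \Diamond q is true, p is false, so \Diamond q \to p is false.
Satisfying worlds: none.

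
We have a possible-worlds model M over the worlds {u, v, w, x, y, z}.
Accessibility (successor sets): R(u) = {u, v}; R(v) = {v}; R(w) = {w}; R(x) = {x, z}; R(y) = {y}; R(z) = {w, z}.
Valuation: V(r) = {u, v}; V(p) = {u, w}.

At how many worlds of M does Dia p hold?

3

Let φ = Dia p. Evaluate φ at each world:
  u (successors {u, v}): φ is true.
  v (successors {v}): φ is false.
  w (successors {w}): φ is true.
  x (successors {x, z}): φ is false.
  y (successors {y}): φ is false.
  z (successors {w, z}): φ is true.
For instance, at u:
  At u: Dia p requires p at some successor in {u, v}.
    p holds at u, so Dia p is true at u.
Satisfying worlds: {u, w, z}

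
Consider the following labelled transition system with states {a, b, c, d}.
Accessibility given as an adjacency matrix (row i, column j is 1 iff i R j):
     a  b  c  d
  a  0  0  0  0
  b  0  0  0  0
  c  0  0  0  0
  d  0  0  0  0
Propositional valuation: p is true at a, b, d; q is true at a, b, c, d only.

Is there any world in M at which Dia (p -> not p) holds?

No

Let φ = Dia (p -> not p). Evaluate φ at each world:
  a (successors ∅): φ is false.
  b (successors ∅): φ is false.
  c (successors ∅): φ is false.
  d (successors ∅): φ is false.
For instance, at a:
  At a: no accessible worlds, so Dia (p -> not p) is false.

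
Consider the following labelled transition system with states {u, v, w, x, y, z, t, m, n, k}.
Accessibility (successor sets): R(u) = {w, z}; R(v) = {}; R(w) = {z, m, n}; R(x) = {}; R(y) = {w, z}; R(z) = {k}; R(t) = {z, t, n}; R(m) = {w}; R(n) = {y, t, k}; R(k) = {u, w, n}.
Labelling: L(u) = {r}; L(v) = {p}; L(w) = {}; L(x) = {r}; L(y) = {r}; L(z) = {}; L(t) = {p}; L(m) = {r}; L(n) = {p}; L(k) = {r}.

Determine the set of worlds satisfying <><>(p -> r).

Let φ = <><>(p -> r). Evaluate φ at each world:
  u (successors {w, z}): φ is true.
  v (successors ∅): φ is false.
  w (successors {z, m, n}): φ is true.
  x (successors ∅): φ is false.
  y (successors {w, z}): φ is true.
  z (successors {k}): φ is true.
  t (successors {z, t, n}): φ is true.
  m (successors {w}): φ is true.
  n (successors {y, t, k}): φ is true.
  k (successors {u, w, n}): φ is true.
For instance, at w:
  At w: <><>(p -> r) requires <>(p -> r) at some successor in {z, m, n}.
    <>(p -> r) holds at z, so <><>(p -> r) is true at w.
      At z: <>(p -> r) requires p -> r at some successor in {k}.
        p -> r holds at k, so <>(p -> r) is true at z.
Satisfying worlds: {u, w, y, z, t, m, n, k}

u, w, y, z, t, m, n, k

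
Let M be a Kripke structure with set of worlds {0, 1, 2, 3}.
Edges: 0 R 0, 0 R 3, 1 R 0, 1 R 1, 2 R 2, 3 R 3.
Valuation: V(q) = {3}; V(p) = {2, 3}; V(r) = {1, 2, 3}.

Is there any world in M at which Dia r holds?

Yes

Recall that Dia ψ holds at a world iff ψ holds at some accessible world.
Let φ = Dia r. Evaluate φ at each world:
  0 (successors {0, 3}): φ is true.
  1 (successors {0, 1}): φ is true.
  2 (successors {2}): φ is true.
  3 (successors {3}): φ is true.
Detail at 0 (witness):
  At 0: Dia r requires r at some successor in {0, 3}.
    r holds at 3, so Dia r is true at 0.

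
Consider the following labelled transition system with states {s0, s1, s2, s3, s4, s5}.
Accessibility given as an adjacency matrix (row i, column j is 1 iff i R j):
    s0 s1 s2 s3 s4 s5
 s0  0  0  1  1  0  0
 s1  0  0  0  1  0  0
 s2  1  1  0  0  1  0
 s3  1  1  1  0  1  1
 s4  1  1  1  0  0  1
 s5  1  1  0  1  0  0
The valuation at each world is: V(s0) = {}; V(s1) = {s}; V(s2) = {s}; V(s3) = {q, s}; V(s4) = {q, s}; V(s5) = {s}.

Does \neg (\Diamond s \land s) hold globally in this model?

Let φ = \neg (\Diamond s \land s). Evaluate φ at each world:
  s0 (successors {s2, s3}): φ is true.
  s1 (successors {s3}): φ is false.
  s2 (successors {s0, s1, s4}): φ is false.
  s3 (successors {s0, s1, s2, s4, s5}): φ is false.
  s4 (successors {s0, s1, s2, s5}): φ is false.
  s5 (successors {s0, s1, s3}): φ is false.
Detail at s1 (counterexample):
  At s1: \Diamond s \land s is true, so \neg (\Diamond s \land s) is false.
    At s1: \Diamond s is true, s is true, so \Diamond s \land s is true.
      At s1: \Diamond s requires s at some successor in {s3}.
        s holds at s3, so \Diamond s is true at s1.

No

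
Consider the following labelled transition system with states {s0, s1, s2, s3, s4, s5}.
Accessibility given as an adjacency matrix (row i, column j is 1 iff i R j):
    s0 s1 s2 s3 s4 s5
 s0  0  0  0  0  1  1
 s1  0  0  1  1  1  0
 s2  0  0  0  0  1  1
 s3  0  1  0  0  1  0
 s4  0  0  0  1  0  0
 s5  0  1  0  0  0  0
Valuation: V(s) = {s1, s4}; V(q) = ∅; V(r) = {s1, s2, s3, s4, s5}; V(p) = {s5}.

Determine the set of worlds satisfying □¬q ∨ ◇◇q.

s0, s1, s2, s3, s4, s5

Let φ = □¬q ∨ ◇◇q. Evaluate φ at each world:
  s0 (successors {s4, s5}): φ is true.
  s1 (successors {s2, s3, s4}): φ is true.
  s2 (successors {s4, s5}): φ is true.
  s3 (successors {s1, s4}): φ is true.
  s4 (successors {s3}): φ is true.
  s5 (successors {s1}): φ is true.
For instance, at s2:
  At s2: □¬q is true, ◇◇q is false, so □¬q ∨ ◇◇q is true.
    At s2: □¬q requires ¬q at every successor {s4, s5}.
      At s4: ¬q is true.
      At s5: ¬q is true.
    So □¬q is true at s2.
    At s2: ◇◇q requires ◇q at some successor in {s4, s5}.
      At s4: ◇q is false.
      At s5: ◇q is false.
    So ◇◇q is false at s2.
Satisfying worlds: {s0, s1, s2, s3, s4, s5}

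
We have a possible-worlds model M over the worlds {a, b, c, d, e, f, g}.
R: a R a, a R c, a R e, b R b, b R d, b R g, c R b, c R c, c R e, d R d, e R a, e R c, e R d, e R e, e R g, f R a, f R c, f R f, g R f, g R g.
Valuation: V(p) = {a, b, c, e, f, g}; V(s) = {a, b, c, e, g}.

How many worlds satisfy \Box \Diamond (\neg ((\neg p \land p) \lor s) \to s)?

4

Recall that \Box ψ holds at a world iff ψ holds at every accessible world, and \Diamond ψ holds iff ψ holds at some accessible world.
Let φ = \Box \Diamond (\neg ((\neg p \land p) \lor s) \to s). Evaluate φ at each world:
  a (successors {a, c, e}): φ is true.
  b (successors {b, d, g}): φ is false.
  c (successors {b, c, e}): φ is true.
  d (successors {d}): φ is false.
  e (successors {a, c, d, e, g}): φ is false.
  f (successors {a, c, f}): φ is true.
  g (successors {f, g}): φ is true.
For instance, at d:
  At d: \Box \Diamond (\neg ((\neg p \land p) \lor s) \to s) requires \Diamond (\neg ((\neg p \land p) \lor s) \to s) at every successor {d}.
    \Diamond (\neg ((\neg p \land p) \lor s) \to s) fails at d, so \Box \Diamond (\neg ((\neg p \land p) \lor s) \to s) is false at d.
      At d: \Diamond (\neg ((\neg p \land p) \lor s) \to s) requires \neg ((\neg p \land p) \lor s) \to s at some successor in {d}.
        At d: \neg ((\neg p \land p) \lor s) \to s is false.
      So \Diamond (\neg ((\neg p \land p) \lor s) \to s) is false at d.
Satisfying worlds: {a, c, f, g}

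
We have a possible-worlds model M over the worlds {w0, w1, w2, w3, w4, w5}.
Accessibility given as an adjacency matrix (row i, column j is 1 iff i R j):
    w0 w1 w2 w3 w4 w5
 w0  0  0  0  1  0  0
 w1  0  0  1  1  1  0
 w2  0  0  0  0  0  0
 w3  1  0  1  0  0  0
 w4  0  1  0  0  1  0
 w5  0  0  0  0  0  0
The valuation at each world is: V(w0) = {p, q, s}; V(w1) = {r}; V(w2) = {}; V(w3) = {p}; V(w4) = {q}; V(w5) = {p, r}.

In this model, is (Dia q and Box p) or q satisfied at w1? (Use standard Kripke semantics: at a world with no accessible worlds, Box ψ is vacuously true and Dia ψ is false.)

No

At w1: Dia q and Box p is false, q is false, so (Dia q and Box p) or q is false.
  At w1: Dia q is true, Box p is false, so Dia q and Box p is false.
    At w1: Dia q requires q at some successor in {w2, w3, w4}.
      q holds at w4, so Dia q is true at w1.
    At w1: Box p requires p at every successor {w2, w3, w4}.
      p fails at w2, so Box p is false at w1.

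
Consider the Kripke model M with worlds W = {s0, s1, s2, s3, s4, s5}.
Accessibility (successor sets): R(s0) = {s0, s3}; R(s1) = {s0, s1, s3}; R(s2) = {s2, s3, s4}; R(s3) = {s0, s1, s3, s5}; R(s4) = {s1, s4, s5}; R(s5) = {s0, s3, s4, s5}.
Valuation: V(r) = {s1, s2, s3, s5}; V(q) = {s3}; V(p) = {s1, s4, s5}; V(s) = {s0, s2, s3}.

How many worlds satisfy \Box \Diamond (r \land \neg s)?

Let φ = \Box \Diamond (r \land \neg s). Evaluate φ at each world:
  s0 (successors {s0, s3}): φ is false.
  s1 (successors {s0, s1, s3}): φ is false.
  s2 (successors {s2, s3, s4}): φ is false.
  s3 (successors {s0, s1, s3, s5}): φ is false.
  s4 (successors {s1, s4, s5}): φ is true.
  s5 (successors {s0, s3, s4, s5}): φ is false.
For instance, at s3:
  At s3: \Box \Diamond (r \land \neg s) requires \Diamond (r \land \neg s) at every successor {s0, s1, s3, s5}.
    \Diamond (r \land \neg s) fails at s0, so \Box \Diamond (r \land \neg s) is false at s3.
      At s0: \Diamond (r \land \neg s) requires r \land \neg s at some successor in {s0, s3}.
        At s0: r \land \neg s is false.
        At s3: r \land \neg s is false.
      So \Diamond (r \land \neg s) is false at s0.
Satisfying worlds: {s4}

1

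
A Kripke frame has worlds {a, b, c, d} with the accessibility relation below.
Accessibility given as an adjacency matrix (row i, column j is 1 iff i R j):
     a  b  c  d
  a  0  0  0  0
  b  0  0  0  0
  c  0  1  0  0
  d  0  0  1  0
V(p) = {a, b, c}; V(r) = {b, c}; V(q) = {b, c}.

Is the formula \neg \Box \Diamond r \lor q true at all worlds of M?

No

Let φ = \neg \Box \Diamond r \lor q. Evaluate φ at each world:
  a (successors ∅): φ is false.
  b (successors ∅): φ is true.
  c (successors {b}): φ is true.
  d (successors {c}): φ is false.
Detail at a (counterexample):
  At a: \neg \Box \Diamond r is false, q is false, so \neg \Box \Diamond r \lor q is false.
    At a: \Box \Diamond r is true, so \neg \Box \Diamond r is false.
      At a: no accessible worlds, so \Box \Diamond r holds vacuously.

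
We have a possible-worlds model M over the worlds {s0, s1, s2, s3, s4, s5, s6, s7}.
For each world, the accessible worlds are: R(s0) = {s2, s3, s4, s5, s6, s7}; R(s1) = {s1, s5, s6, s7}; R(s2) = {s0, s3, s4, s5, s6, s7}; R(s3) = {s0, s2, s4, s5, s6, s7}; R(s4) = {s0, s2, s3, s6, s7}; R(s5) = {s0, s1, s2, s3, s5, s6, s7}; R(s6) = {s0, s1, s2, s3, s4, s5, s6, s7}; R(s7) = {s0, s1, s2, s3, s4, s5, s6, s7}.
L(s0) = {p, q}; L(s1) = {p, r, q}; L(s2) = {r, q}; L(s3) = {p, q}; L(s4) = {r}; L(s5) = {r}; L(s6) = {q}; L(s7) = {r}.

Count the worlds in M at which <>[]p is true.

0

Let φ = <>[]p. Evaluate φ at each world:
  s0 (successors {s2, s3, s4, s5, s6, s7}): φ is false.
  s1 (successors {s1, s5, s6, s7}): φ is false.
  s2 (successors {s0, s3, s4, s5, s6, s7}): φ is false.
  s3 (successors {s0, s2, s4, s5, s6, s7}): φ is false.
  s4 (successors {s0, s2, s3, s6, s7}): φ is false.
  s5 (successors {s0, s1, s2, s3, s5, s6, s7}): φ is false.
  s6 (successors {s0, s1, s2, s3, s4, s5, s6, s7}): φ is false.
  s7 (successors {s0, s1, s2, s3, s4, s5, s6, s7}): φ is false.
For instance, at s3:
  At s3: <>[]p requires []p at some successor in {s0, s2, s4, s5, s6, s7}.
    At s0: []p is false.
    At s2: []p is false.
    At s4: []p is false.
    At s5: []p is false.
    At s6: []p is false.
    At s7: []p is false.
  So <>[]p is false at s3.
Satisfying worlds: none.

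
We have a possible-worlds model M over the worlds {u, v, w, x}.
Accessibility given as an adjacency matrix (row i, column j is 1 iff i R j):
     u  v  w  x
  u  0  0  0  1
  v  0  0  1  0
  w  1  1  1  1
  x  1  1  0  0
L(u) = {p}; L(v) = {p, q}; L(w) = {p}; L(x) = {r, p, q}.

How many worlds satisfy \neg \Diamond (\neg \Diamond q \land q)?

Let φ = \neg \Diamond (\neg \Diamond q \land q). Evaluate φ at each world:
  u (successors {x}): φ is true.
  v (successors {w}): φ is true.
  w (successors {u, v, w, x}): φ is false.
  x (successors {u, v}): φ is false.
For instance, at x:
  At x: \Diamond (\neg \Diamond q \land q) is true, so \neg \Diamond (\neg \Diamond q \land q) is false.
    At x: \Diamond (\neg \Diamond q \land q) requires \neg \Diamond q \land q at some successor in {u, v}.
      \neg \Diamond q \land q holds at v, so \Diamond (\neg \Diamond q \land q) is true at x.
Satisfying worlds: {u, v}

2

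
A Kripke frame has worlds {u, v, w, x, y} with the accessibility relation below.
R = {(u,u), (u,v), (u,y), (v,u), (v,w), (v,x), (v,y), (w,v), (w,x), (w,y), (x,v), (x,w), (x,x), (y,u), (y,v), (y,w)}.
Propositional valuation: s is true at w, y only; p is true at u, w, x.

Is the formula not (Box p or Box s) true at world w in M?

Yes

Recall that Box ψ holds at a world iff ψ holds at every accessible world, and Dia ψ holds iff ψ holds at some accessible world.
At w: Box p or Box s is false, so not (Box p or Box s) is true.
  At w: Box p is false, Box s is false, so Box p or Box s is false.
    At w: Box p requires p at every successor {v, x, y}.
      p fails at v, so Box p is false at w.
    At w: Box s requires s at every successor {v, x, y}.
      s fails at v, so Box s is false at w.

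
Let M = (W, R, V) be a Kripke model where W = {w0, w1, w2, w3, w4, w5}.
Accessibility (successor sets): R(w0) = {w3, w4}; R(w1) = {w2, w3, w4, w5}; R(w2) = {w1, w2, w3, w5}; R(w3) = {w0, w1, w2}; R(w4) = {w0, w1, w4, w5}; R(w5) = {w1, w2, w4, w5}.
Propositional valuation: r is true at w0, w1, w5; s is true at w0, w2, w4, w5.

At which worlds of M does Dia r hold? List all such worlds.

Let φ = Dia r. Evaluate φ at each world:
  w0 (successors {w3, w4}): φ is false.
  w1 (successors {w2, w3, w4, w5}): φ is true.
  w2 (successors {w1, w2, w3, w5}): φ is true.
  w3 (successors {w0, w1, w2}): φ is true.
  w4 (successors {w0, w1, w4, w5}): φ is true.
  w5 (successors {w1, w2, w4, w5}): φ is true.
For instance, at w0:
  At w0: Dia r requires r at some successor in {w3, w4}.
    At w3: r is false.
    At w4: r is false.
  So Dia r is false at w0.
Satisfying worlds: {w1, w2, w3, w4, w5}

w1, w2, w3, w4, w5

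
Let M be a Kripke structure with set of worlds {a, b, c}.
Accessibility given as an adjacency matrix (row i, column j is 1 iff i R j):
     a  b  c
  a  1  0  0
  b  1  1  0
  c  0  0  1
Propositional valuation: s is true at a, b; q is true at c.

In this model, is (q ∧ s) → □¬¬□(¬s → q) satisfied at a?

Yes

At a: q ∧ s is false, □¬¬□(¬s → q) is true, so (q ∧ s) → □¬¬□(¬s → q) is true.
  At a: □¬¬□(¬s → q) requires ¬¬□(¬s → q) at every successor {a}.
      At a: ¬□(¬s → q) is false, so ¬¬□(¬s → q) is true.
  So □¬¬□(¬s → q) is true at a.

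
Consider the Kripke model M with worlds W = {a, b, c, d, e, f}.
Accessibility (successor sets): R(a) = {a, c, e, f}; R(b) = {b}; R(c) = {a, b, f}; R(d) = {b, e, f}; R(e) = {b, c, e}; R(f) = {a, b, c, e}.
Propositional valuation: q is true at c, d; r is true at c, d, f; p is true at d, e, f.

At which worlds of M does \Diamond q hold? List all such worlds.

a, e, f

Recall that \Diamond ψ holds at a world iff ψ holds at some accessible world.
Let φ = \Diamond q. Evaluate φ at each world:
  a (successors {a, c, e, f}): φ is true.
  b (successors {b}): φ is false.
  c (successors {a, b, f}): φ is false.
  d (successors {b, e, f}): φ is false.
  e (successors {b, c, e}): φ is true.
  f (successors {a, b, c, e}): φ is true.
For instance, at f:
  At f: \Diamond q requires q at some successor in {a, b, c, e}.
    q holds at c, so \Diamond q is true at f.
Satisfying worlds: {a, e, f}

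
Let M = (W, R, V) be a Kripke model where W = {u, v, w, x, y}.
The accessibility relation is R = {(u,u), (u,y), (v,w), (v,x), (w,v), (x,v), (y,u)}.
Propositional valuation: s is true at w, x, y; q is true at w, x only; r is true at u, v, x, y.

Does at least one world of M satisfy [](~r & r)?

No

Recall that []ψ holds at a world iff ψ holds at every accessible world, and <>ψ holds iff ψ holds at some accessible world.
Let φ = [](~r & r). Evaluate φ at each world:
  u (successors {u, y}): φ is false.
  v (successors {w, x}): φ is false.
  w (successors {v}): φ is false.
  x (successors {v}): φ is false.
  y (successors {u}): φ is false.
For instance, at w:
  At w: [](~r & r) requires ~r & r at every successor {v}.
    ~r & r fails at v, so [](~r & r) is false at w.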